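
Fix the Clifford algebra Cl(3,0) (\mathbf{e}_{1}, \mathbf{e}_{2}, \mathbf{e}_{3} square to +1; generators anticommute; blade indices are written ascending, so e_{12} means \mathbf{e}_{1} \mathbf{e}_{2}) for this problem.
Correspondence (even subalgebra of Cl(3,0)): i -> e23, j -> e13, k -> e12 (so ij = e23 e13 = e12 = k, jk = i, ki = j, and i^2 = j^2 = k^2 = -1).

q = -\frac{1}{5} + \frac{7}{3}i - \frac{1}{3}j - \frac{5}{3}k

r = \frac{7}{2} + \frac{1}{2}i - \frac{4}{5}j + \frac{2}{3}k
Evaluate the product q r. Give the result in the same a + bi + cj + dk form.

In blades: q = -\frac{1}{5} - \frac{5}{3} e_{12} - \frac{1}{3} e_{13} + \frac{7}{3} e_{23}, r = \frac{7}{2} + \frac{2}{3} e_{12} - \frac{4}{5} e_{13} + \frac{1}{2} e_{23}.
Distribute q over r term by term (generator squares from the signature, products reordered to ascending indices): (-\frac{1}{5})*r = -\frac{7}{10} - \frac{2}{15} e_{12} + \frac{4}{25} e_{13} - \frac{1}{10} e_{23}; (-\frac{5}{3} e_{12})*r = \frac{10}{9} - \frac{35}{6} e_{12} - \frac{5}{6} e_{13} - \frac{4}{3} e_{23}; (-\frac{1}{3} e_{13})*r = -\frac{4}{15} + \frac{1}{6} e_{12} - \frac{7}{6} e_{13} - \frac{2}{9} e_{23}; (\frac{7}{3} e_{23})*r = -\frac{7}{6} - \frac{28}{15} e_{12} - \frac{14}{9} e_{13} + \frac{49}{6} e_{23}.
Sum: -\frac{46}{45} - \frac{23}{3} e_{12} - \frac{764}{225} e_{13} + \frac{293}{45} e_{23}; translating back through the correspondence:
Answer: -\frac{46}{45} + \frac{293}{45}i - \frac{764}{225}j - \frac{23}{3}k


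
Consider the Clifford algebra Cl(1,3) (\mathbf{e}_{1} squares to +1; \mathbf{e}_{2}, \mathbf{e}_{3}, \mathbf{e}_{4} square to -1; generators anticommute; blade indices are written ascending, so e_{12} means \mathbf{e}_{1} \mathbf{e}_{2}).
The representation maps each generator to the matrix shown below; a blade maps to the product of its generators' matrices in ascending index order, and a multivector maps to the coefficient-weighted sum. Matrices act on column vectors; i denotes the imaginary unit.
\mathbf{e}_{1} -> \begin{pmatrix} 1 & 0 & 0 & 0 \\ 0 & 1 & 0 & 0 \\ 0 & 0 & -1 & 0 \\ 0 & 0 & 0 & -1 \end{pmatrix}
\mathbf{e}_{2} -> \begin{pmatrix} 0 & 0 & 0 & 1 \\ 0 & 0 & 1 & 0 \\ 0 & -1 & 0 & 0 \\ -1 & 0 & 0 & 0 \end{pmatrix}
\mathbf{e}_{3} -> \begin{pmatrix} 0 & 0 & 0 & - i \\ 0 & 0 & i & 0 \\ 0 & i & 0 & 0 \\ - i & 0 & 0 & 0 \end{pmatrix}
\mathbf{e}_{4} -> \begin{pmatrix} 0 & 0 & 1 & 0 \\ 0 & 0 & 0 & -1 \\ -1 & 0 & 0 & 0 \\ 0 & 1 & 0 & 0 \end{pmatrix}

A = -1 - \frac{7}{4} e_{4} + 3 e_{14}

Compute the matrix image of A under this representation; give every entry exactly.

Bivector images (products of the table entries): rho(e_{14}) = rho(\mathbf{e}_{1})rho(\mathbf{e}_{4}) = \begin{pmatrix} 0 & 0 & 1 & 0 \\ 0 & 0 & 0 & -1 \\ 1 & 0 & 0 & 0 \\ 0 & -1 & 0 & 0 \end{pmatrix}.
M = (-1)*1 + (-\frac{7}{4})*rho(e_{4}) + (3)*rho(e_{14}), summed entrywise (1 is the identity matrix):
Answer: \begin{pmatrix} -1 & 0 & \frac{5}{4} & 0 \\ 0 & -1 & 0 & - \frac{5}{4} \\ \frac{19}{4} & 0 & -1 & 0 \\ 0 & - \frac{19}{4} & 0 & -1 \end{pmatrix}


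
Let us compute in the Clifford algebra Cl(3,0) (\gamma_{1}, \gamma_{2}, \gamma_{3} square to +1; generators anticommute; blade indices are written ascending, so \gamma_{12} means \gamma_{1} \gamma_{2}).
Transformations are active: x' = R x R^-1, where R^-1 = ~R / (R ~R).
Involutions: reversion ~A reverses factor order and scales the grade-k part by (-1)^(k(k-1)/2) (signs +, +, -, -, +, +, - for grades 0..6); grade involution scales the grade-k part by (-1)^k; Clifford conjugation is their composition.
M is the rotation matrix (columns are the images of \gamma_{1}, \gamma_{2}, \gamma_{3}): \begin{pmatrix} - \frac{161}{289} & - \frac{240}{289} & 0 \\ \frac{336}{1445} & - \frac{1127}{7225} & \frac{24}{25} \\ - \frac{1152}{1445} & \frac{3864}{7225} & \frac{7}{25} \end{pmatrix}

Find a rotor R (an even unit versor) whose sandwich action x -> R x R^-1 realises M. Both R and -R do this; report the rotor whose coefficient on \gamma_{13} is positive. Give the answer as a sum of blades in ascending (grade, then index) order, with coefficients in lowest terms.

Method: write R = a + b12*\gamma_{12} + b13*\gamma_{13} + b23*\gamma_{23} with a^2 + b12^2 + b13^2 + b23^2 = 1 (so R^-1 = ~R). Expanding the columns R e_j ~R gives tr M = 4a^2 - 1 and, from the antisymmetric part, M21 - M12 = -4a*b12, M13 - M31 = 4a*b13, M32 - M23 = -4a*b23.
Here tr M = -\frac{3129}{7225}, so a^2 = (1 + tr M)/4 = \frac{1024}{7225} and a = ±\frac{32}{85}. Taking a = \frac{32}{85}: M21 - M12 = \frac{1536}{1445}, M13 - M31 = \frac{1152}{1445}, M32 - M23 = -\frac{3072}{7225}, giving b12 = -\frac{12}{17}, b13 = \frac{9}{17}, b23 = \frac{24}{85}, i.e. R = \frac{32}{85} - \frac{12}{17} \gamma_{12} + \frac{9}{17} \gamma_{13} + \frac{24}{85} \gamma_{23}.
Its \gamma_{13} coefficient is already positive.
Answer: \frac{32}{85} - \frac{12}{17} \gamma_{12} + \frac{9}{17} \gamma_{13} + \frac{24}{85} \gamma_{23}. Recall the cover is two-to-one: with M of trace -\frac{3129}{7225}, both preimages act alike, and the stated \gamma_{13} sign chooses the sheet.


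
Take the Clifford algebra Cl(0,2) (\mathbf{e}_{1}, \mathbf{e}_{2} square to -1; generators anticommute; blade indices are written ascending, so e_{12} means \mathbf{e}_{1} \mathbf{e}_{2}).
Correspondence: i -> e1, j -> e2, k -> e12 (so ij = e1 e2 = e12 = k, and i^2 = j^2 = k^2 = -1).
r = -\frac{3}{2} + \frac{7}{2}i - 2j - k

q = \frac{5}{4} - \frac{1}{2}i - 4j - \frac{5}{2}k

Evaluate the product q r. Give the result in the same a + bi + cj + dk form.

In blades: q = \frac{5}{4} - \frac{1}{2} e_{1} - 4 e_{2} - \frac{5}{2} e_{12}, r = -\frac{3}{2} + \frac{7}{2} e_{1} - 2 e_{2} - e_{12}.
Distribute q over r term by term (generator squares from the signature, products reordered to ascending indices): (\frac{5}{4})*r = -\frac{15}{8} + \frac{35}{8} e_{1} - \frac{5}{2} e_{2} - \frac{5}{4} e_{12}; (-\frac{1}{2} e_{1})*r = \frac{7}{4} + \frac{3}{4} e_{1} - \frac{1}{2} e_{2} + e_{12}; (-4 e_{2})*r = -8 + 4 e_{1} + 6 e_{2} + 14 e_{12}; (-\frac{5}{2} e_{12})*r = -\frac{5}{2} - 5 e_{1} - \frac{35}{4} e_{2} + \frac{15}{4} e_{12}.
Sum: -\frac{85}{8} + \frac{33}{8} e_{1} - \frac{23}{4} e_{2} + \frac{35}{2} e_{12}; translating back through the correspondence:
Answer: -\frac{85}{8} + \frac{33}{8}i - \frac{23}{4}j + \frac{35}{2}k


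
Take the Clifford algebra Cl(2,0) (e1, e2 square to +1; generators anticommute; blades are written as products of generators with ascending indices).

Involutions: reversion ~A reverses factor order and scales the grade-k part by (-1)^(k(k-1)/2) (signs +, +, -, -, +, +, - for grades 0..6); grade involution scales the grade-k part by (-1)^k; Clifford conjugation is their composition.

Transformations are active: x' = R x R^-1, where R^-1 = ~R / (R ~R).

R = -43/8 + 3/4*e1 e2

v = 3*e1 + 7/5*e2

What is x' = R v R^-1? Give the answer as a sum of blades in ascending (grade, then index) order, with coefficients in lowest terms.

~R = -43/8 - 3/4*e1 e2, and R ~R = 1885/64, so R^-1 = ~R / (1885/64).
R v = -603/40*e1 - 391/40*e2
Answer: 23583/9425*e1 + 20431/9425*e2


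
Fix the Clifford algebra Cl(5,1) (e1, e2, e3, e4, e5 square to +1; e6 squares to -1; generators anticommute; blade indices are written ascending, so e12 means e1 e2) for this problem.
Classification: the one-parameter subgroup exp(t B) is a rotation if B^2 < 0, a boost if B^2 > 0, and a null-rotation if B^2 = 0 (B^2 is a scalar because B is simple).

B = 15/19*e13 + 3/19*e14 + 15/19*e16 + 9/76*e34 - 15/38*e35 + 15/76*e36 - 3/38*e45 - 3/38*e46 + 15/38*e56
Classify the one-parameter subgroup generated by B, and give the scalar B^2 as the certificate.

B^2 term by term: the squares give (15/19)^2*(e13)^2 + (3/19)^2*(e14)^2 + (15/19)^2*(e16)^2 + (9/76)^2*(e34)^2 + (-15/38)^2*(e35)^2 + (15/76)^2*(e36)^2 + (-3/38)^2*(e45)^2 + (-3/38)^2*(e46)^2 + (15/38)^2*(e56)^2 = 225/361*(-1) + 9/361*(-1) + 225/361*(+1) + 81/5776*(-1) + 225/1444*(-1) + 225/5776*(+1) + 9/1444*(-1) + 9/1444*(+1) + 225/1444*(+1) = 0 (each basis 2-blade squares to minus the product of its generators' squares); cross terms between blades sharing an index anticommute and cancel; the commuting (index-disjoint) pairs give grade-4 terms 2*c*c'*(blade product), which cancel blade by blade — e1345: -45/361 + 45/361 = 0; e1346: -45/361 - 45/722 + 135/722 = 0; e1356: 225/361 - 225/361 = 0; e1456: 45/361 - 45/361 = 0; e3456: 135/1444 - 45/722 - 45/1444 = 0 — confirming B is simple. So B^2 = 0.
Answer: null-rotation, certificate B^2 = 0. Key observation: B^2 = 0 is a conjugation invariant, so its sign decides the class regardless of the surface form of B.


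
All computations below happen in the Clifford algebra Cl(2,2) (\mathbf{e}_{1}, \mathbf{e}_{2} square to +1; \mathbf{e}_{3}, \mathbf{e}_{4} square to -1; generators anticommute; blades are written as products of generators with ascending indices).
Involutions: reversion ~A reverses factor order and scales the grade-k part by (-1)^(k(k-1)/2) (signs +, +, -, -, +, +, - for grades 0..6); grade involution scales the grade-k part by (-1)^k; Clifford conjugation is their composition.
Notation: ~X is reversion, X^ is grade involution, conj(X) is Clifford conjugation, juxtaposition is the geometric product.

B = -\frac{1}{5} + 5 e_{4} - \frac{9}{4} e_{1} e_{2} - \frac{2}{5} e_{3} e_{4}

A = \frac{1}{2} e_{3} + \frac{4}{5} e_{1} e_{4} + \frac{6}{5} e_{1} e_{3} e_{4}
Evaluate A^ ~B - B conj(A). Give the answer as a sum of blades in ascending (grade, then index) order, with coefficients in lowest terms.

first term: -\frac{88}{25} e_{1} + \frac{1}{10} e_{3} + \frac{1}{5} e_{4} + \frac{158}{25} e_{1} e_{3} - \frac{4}{25} e_{1} e_{4} + \frac{9}{5} e_{2} e_{4} - \frac{5}{2} e_{3} e_{4} - \frac{9}{8} e_{1} e_{2} e_{3} + \frac{6}{25} e_{1} e_{3} e_{4} - \frac{27}{10} e_{2} e_{3} e_{4}
second term: -\frac{88}{25} e_{1} + \frac{1}{10} e_{3} + \frac{1}{5} e_{4} - \frac{158}{25} e_{1} e_{3} + \frac{4}{25} e_{1} e_{4} - \frac{9}{5} e_{2} e_{4} + \frac{5}{2} e_{3} e_{4} + \frac{9}{8} e_{1} e_{2} e_{3} - \frac{6}{25} e_{1} e_{3} e_{4} + \frac{27}{10} e_{2} e_{3} e_{4}
Answer: \frac{316}{25} e_{1} e_{3} - \frac{8}{25} e_{1} e_{4} + \frac{18}{5} e_{2} e_{4} - 5 e_{3} e_{4} - \frac{9}{4} e_{1} e_{2} e_{3} + \frac{12}{25} e_{1} e_{3} e_{4} - \frac{27}{5} e_{2} e_{3} e_{4}


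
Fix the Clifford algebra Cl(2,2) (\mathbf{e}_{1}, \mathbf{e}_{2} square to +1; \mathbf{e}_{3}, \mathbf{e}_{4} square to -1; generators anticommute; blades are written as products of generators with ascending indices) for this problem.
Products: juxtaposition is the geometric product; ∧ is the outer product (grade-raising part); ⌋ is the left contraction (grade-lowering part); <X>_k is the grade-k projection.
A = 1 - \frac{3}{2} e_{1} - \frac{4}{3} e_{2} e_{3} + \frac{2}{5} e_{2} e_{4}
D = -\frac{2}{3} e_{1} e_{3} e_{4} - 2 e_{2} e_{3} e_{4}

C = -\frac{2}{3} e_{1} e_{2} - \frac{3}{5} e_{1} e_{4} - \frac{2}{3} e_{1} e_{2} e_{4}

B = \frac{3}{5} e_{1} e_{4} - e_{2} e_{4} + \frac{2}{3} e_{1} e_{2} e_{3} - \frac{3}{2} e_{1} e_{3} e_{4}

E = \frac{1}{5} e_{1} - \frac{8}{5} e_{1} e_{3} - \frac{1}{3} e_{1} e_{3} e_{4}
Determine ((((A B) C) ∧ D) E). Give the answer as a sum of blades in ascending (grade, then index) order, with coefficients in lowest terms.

step 1: -\frac{2}{5} - \frac{8}{9} e_{1} - \frac{9}{10} e_{4} - \frac{6}{25} e_{1} e_{2} + \frac{3}{5} e_{1} e_{4} - e_{2} e_{3} - e_{2} e_{4} + \frac{11}{12} e_{3} e_{4} + \frac{1}{15} e_{1} e_{2} e_{3} - \frac{1}{2} e_{1} e_{2} e_{4} - \frac{37}{30} e_{1} e_{3} e_{4} - \frac{4}{5} e_{1} e_{2} e_{3} e_{4}
step 2: -\frac{14}{75} + \frac{181}{150} e_{1} + \frac{187}{270} e_{2} - \frac{73}{450} e_{3} + \frac{1}{25} e_{4} - \frac{14}{15} e_{1} e_{2} - \frac{7}{60} e_{1} e_{3} - \frac{32}{75} e_{1} e_{4} - \frac{77}{225} e_{2} e_{3} + \frac{164}{3375} e_{2} e_{4} - \frac{22}{45} e_{3} e_{4} + \frac{11}{18} e_{1} e_{2} e_{3} + \frac{13}{15} e_{1} e_{2} e_{4} - \frac{2}{3} e_{1} e_{3} e_{4} + \frac{176}{225} e_{2} e_{3} e_{4} - \frac{1}{90} e_{1} e_{2} e_{3} e_{4}
step 3: \frac{28}{225} e_{1} e_{3} e_{4} + \frac{28}{75} e_{2} e_{3} e_{4} - \frac{3952}{2025} e_{1} e_{2} e_{3} e_{4}
step 4: \frac{28}{675} + \frac{3952}{6075} e_{2} - \frac{224}{1125} e_{4} - \frac{28}{225} e_{1} e_{2} - \frac{31616}{10125} e_{2} e_{4} + \frac{28}{1125} e_{3} e_{4} + \frac{224}{375} e_{1} e_{2} e_{4} + \frac{3952}{10125} e_{2} e_{3} e_{4} - \frac{28}{375} e_{1} e_{2} e_{3} e_{4}
Answer: \frac{28}{675} + \frac{3952}{6075} e_{2} - \frac{224}{1125} e_{4} - \frac{28}{225} e_{1} e_{2} - \frac{31616}{10125} e_{2} e_{4} + \frac{28}{1125} e_{3} e_{4} + \frac{224}{375} e_{1} e_{2} e_{4} + \frac{3952}{10125} e_{2} e_{3} e_{4} - \frac{28}{375} e_{1} e_{2} e_{3} e_{4}


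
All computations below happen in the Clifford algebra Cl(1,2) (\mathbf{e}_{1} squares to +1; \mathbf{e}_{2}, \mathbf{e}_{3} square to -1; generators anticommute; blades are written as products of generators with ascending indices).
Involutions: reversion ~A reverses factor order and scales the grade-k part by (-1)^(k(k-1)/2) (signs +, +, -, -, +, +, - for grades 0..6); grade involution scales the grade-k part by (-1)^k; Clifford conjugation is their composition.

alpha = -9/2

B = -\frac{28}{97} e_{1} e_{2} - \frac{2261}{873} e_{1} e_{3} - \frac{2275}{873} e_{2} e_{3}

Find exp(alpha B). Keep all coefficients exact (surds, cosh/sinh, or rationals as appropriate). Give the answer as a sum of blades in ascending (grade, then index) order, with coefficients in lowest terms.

B^2 term by term: the squares give (-\frac{28}{97})^2*(e_{1} e_{2})^2 + (-\frac{2261}{873})^2*(e_{1} e_{3})^2 + (-\frac{2275}{873})^2*(e_{2} e_{3})^2 = \frac{784}{9409}*(+1) + \frac{5112121}{762129}*(+1) + \frac{5175625}{762129}*(-1) = 0 (each basis 2-blade squares to minus the product of its generators' squares); cross terms between blades sharing an index anticommute and cancel. So B^2 = 0.
B^2 = 0, and the exponential is exactly linear here: exp(alpha B) = 1 + alpha B (parabolic case).
Answer: 1 + \frac{126}{97} e_{1} e_{2} + \frac{2261}{194} e_{1} e_{3} + \frac{2275}{194} e_{2} e_{3}


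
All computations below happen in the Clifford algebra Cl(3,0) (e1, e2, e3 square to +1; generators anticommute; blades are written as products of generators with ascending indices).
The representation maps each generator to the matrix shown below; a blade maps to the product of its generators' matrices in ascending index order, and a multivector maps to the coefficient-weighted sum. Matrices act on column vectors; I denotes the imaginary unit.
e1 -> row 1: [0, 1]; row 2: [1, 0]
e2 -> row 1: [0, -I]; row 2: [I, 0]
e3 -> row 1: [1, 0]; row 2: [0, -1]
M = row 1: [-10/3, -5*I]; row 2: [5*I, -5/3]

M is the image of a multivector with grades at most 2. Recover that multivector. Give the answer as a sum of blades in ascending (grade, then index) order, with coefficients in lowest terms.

Method: 1, rho(e1), rho(e2), rho(e3) form a trace-orthogonal basis of the 2x2 complex matrices (tr(X Y) = 2 if X = Y, else 0), so M = m0*1 + m1*rho(e1) + m2*rho(e2) + m3*rho(e3) with m0 = tr(M)/2 = -5/2, m1 = tr(M rho(e1))/2 = 0, m2 = tr(M rho(e2))/2 = 5, m3 = tr(M rho(e3))/2 = -5/6.
Multiplying table entries, the bivector images are rho(e1 e2) = I*rho(e3), rho(e1 e3) = -I*rho(e2), rho(e2 e3) = I*rho(e1); with real blade coefficients the real parts of m0..m3 are the coefficients of 1, e1, e2, e3 and the imaginary parts give the bivectors (e2 e3: Im m1, e1 e3: -Im m2, e1 e2: Im m3).
Answer: -5/2 + 5*e2 - 5/6*e3


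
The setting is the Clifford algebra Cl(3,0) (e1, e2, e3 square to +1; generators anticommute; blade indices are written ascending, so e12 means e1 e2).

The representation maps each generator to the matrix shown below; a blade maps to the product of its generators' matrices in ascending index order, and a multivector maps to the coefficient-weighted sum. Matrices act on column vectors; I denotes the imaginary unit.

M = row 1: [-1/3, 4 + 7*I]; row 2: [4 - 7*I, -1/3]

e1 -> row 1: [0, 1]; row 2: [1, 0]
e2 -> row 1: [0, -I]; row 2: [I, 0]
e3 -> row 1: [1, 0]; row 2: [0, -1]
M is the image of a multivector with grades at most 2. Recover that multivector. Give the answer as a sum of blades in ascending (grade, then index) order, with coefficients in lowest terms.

Method: 1, rho(e1), rho(e2), rho(e3) form a trace-orthogonal basis of the 2x2 complex matrices (tr(X Y) = 2 if X = Y, else 0), so M = m0*1 + m1*rho(e1) + m2*rho(e2) + m3*rho(e3) with m0 = tr(M)/2 = -1/3, m1 = tr(M rho(e1))/2 = 4, m2 = tr(M rho(e2))/2 = -7, m3 = tr(M rho(e3))/2 = 0.
Multiplying table entries, the bivector images are rho(e12) = I*rho(e3), rho(e13) = -I*rho(e2), rho(e23) = I*rho(e1); with real blade coefficients the real parts of m0..m3 are the coefficients of 1, e1, e2, e3 and the imaginary parts give the bivectors (e23: Im m1, e13: -Im m2, e12: Im m3).
Answer: -1/3 + 4*e1 - 7*e2


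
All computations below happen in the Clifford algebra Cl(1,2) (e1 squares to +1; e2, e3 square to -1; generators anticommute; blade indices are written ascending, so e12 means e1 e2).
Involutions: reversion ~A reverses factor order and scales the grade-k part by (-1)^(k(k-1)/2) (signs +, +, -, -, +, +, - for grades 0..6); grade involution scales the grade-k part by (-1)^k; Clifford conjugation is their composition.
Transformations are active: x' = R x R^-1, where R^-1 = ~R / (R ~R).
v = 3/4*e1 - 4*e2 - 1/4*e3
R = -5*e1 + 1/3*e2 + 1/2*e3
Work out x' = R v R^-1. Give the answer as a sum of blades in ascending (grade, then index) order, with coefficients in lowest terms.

~R = -5*e1 + 1/3*e2 + 1/2*e3, and R ~R = 887/36, so R^-1 = ~R / (887/36).
R v = -55/24 + 79/4*e12 + 7/8*e13 + 23/12*e23
Answer: 639/3548*e1 + 3493/887*e2 + 557/3548*e3


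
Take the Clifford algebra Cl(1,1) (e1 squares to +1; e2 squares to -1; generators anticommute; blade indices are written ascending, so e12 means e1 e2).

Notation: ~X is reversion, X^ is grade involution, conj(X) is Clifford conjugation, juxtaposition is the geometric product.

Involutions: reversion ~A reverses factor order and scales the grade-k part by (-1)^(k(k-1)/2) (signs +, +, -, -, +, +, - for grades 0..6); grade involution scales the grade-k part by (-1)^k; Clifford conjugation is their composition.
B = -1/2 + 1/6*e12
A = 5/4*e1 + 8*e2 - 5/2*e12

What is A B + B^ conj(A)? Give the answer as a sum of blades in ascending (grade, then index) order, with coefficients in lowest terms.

first term: -5/12 + 17/24*e1 - 91/24*e2 + 5/4*e12
second term: 5/12 + 47/24*e1 + 101/24*e2 - 5/4*e12
Answer: 8/3*e1 + 5/12*e2


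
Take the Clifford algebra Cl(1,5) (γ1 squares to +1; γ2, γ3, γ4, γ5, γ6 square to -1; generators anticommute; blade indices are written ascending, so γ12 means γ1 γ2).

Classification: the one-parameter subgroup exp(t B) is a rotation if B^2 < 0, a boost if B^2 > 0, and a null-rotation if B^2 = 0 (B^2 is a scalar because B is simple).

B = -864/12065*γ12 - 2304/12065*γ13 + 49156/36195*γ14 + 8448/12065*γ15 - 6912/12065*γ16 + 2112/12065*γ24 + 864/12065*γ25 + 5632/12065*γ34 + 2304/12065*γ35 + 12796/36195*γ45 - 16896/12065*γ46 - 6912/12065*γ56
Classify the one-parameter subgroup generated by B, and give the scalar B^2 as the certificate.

B^2 term by term: the squares give (-864/12065)^2*(γ12)^2 + (-2304/12065)^2*(γ13)^2 + (49156/36195)^2*(γ14)^2 + (8448/12065)^2*(γ15)^2 + (-6912/12065)^2*(γ16)^2 + (2112/12065)^2*(γ24)^2 + (864/12065)^2*(γ25)^2 + (5632/12065)^2*(γ34)^2 + (2304/12065)^2*(γ35)^2 + (12796/36195)^2*(γ45)^2 + (-16896/12065)^2*(γ46)^2 + (-6912/12065)^2*(γ56)^2 = 746496/145564225*(+1) + 5308416/145564225*(+1) + 2416312336/1310078025*(+1) + 71368704/145564225*(+1) + 47775744/145564225*(+1) + 4460544/145564225*(-1) + 746496/145564225*(-1) + 31719424/145564225*(-1) + 5308416/145564225*(-1) + 163737616/1310078025*(-1) + 285474816/145564225*(-1) + 47775744/145564225*(-1) = 0 (each basis 2-blade squares to minus the product of its generators' squares); cross terms between blades sharing an index anticommute and cancel; the commuting (index-disjoint) pairs give grade-4 terms 2*c*c'*(blade product), which cancel blade by blade — γ1234: -9732096/145564225 + 9732096/145564225 = 0; γ1235: -3981312/145564225 + 3981312/145564225 = 0; γ1245: -7370496/145564225 - 28313856/145564225 + 35684352/145564225 = 0; γ1246: 29196288/145564225 - 29196288/145564225 = 0; γ1256: 11943936/145564225 - 11943936/145564225 = 0; γ1345: -19654656/145564225 - 75503616/145564225 + 95158272/145564225 = 0; γ1346: 77856768/145564225 - 77856768/145564225 = 0; γ1356: 31850496/145564225 - 31850496/145564225 = 0; γ1456: -226510848/145564225 + 285474816/145564225 - 58963968/145564225 = 0; γ2345: -9732096/145564225 + 9732096/145564225 = 0; γ2456: -29196288/145564225 + 29196288/145564225 = 0; γ3456: -77856768/145564225 + 77856768/145564225 = 0 — confirming B is simple. So B^2 = 0.
Answer: null-rotation, certificate B^2 = 0. Why this suffices: the scalar 0 survives any versor conjugation, so its sign alone determines the class however B is presented.


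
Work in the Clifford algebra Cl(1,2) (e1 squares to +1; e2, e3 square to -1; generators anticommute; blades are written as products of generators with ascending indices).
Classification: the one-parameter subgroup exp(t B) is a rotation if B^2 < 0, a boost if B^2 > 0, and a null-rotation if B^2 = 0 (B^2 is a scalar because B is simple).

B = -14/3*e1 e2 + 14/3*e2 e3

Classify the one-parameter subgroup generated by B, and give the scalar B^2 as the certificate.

B^2 term by term: the squares give (-14/3)^2*(e1 e2)^2 + (14/3)^2*(e2 e3)^2 = 196/9*(+1) + 196/9*(-1) = 0 (each basis 2-blade squares to minus the product of its generators' squares); cross terms between blades sharing an index anticommute and cancel. So B^2 = 0.
Answer: null-rotation, certificate B^2 = 0. Because 0 is invariant under every versor sandwich, the classification follows from its sign alone.


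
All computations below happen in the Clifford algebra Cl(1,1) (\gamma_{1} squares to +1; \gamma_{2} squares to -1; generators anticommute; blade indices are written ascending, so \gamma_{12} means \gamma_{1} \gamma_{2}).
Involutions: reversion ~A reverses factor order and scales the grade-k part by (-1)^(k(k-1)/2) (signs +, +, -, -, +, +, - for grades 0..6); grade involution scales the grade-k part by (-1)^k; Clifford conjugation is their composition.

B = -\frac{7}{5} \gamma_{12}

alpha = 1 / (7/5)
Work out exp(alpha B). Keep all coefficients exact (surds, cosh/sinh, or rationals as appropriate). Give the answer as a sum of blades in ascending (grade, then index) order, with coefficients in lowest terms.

B^2 = (-\frac{7}{5})^2*(\gamma_{12})^2 = \frac{49}{25}*(+1) = \frac{49}{25} (a basis 2-blade squares to minus the product of its generators' squares).
B^2 = \frac{49}{25} — the positive square puts this in the hyperbolic regime; l = \frac{7}{5}, alpha*l = 1, so exp(alpha B) = cosh(1) + (sinh(1)/(\frac{7}{5}))*B = \cosh{\left(1 \right)} + (\frac{5 \sinh{\left(1 \right)}}{7})*B.
Answer: \cosh{\left(1 \right)} - \sinh{\left(1 \right)} \gamma_{12}


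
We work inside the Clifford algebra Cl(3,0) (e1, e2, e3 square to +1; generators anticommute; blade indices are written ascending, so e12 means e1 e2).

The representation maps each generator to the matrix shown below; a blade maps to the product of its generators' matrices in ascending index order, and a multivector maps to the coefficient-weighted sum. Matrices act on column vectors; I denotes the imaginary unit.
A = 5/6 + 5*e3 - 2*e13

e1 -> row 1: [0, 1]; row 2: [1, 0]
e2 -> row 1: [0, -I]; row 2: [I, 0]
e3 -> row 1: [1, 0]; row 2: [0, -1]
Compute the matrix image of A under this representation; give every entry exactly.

Bivector images (products of the table entries): rho(e13) = rho(e1)rho(e3) = row 1: [0, -1]; row 2: [1, 0].
M = (5/6)*1 + (5)*rho(e3) + (-2)*rho(e13), summed entrywise (1 is the identity matrix):
Answer: row 1: [35/6, 2]; row 2: [-2, -25/6]


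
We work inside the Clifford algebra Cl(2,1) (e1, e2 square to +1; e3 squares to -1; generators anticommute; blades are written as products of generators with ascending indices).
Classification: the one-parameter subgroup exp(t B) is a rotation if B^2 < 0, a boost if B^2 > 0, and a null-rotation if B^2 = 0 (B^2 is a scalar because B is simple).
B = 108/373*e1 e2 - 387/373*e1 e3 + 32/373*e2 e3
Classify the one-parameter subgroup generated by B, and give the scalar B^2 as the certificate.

B^2 term by term: the squares give (108/373)^2*(e1 e2)^2 + (-387/373)^2*(e1 e3)^2 + (32/373)^2*(e2 e3)^2 = 11664/139129*(-1) + 149769/139129*(+1) + 1024/139129*(+1) = 1 (each basis 2-blade squares to minus the product of its generators' squares); cross terms between blades sharing an index anticommute and cancel. So B^2 = 1.
Answer: boost, certificate B^2 = 1. The class reads off the invariant scalar 1 directly.


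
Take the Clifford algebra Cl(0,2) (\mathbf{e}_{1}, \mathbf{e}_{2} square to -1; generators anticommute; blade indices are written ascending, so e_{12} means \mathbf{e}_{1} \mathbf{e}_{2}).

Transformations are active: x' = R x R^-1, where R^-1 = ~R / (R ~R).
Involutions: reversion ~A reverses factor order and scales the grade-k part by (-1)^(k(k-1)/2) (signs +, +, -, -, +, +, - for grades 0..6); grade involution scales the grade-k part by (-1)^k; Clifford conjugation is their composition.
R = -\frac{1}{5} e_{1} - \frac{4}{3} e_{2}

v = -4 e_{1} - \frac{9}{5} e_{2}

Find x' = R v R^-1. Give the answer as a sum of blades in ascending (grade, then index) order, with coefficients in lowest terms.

~R = -\frac{1}{5} e_{1} - \frac{4}{3} e_{2}, and R ~R = -\frac{409}{225}, so R^-1 = ~R / (-\frac{409}{225}).
R v = -\frac{16}{5} - \frac{373}{75} e_{12}
Answer: \frac{1348}{409} e_{1} - \frac{5919}{2045} e_{2}


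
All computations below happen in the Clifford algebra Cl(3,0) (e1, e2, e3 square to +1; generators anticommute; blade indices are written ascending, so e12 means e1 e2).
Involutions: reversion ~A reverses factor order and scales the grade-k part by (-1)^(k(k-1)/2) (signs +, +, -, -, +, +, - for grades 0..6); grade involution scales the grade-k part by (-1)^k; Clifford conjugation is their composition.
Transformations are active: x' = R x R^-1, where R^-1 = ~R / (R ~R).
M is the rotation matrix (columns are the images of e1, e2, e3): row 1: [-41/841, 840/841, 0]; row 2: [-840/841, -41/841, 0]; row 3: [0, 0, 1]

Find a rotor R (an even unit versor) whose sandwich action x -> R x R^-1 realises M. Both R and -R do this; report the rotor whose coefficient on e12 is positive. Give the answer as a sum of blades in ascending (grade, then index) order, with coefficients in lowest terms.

Method: write R = a + b12*e12 + b13*e13 + b23*e23 with a^2 + b12^2 + b13^2 + b23^2 = 1 (so R^-1 = ~R). Expanding the columns R e_j ~R gives tr M = 4a^2 - 1 and, from the antisymmetric part, M21 - M12 = -4a*b12, M13 - M31 = 4a*b13, M32 - M23 = -4a*b23.
Here tr M = 759/841, so a^2 = (1 + tr M)/4 = 400/841 and a = ±20/29. Taking a = 20/29: M21 - M12 = -1680/841, M13 - M31 = 0, M32 - M23 = 0, giving b12 = 21/29, b13 = 0, b23 = 0, i.e. R = 20/29 + 21/29*e12.
Its e12 coefficient is already positive.
Answer: 20/29 + 21/29*e12. Note: both R and -R realise this M (trace 759/841); the covering map identifies them, and the e12-coefficient sign is the tie-breaker.


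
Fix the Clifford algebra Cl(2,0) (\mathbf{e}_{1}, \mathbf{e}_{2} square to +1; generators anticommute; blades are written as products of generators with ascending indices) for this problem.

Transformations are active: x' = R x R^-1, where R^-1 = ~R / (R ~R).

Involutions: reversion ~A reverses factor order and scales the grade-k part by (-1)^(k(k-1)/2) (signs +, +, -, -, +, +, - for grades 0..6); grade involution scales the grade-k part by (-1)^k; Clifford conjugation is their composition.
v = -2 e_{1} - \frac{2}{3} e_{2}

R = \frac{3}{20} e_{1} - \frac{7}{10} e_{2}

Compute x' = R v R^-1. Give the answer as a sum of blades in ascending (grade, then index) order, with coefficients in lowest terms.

~R = \frac{3}{20} e_{1} - \frac{7}{10} e_{2}, and R ~R = \frac{41}{80}, so R^-1 = ~R / (\frac{41}{80}).
R v = \frac{1}{6} - \frac{3}{2} e_{1} e_{2}
Answer: \frac{86}{41} e_{1} + \frac{26}{123} e_{2}


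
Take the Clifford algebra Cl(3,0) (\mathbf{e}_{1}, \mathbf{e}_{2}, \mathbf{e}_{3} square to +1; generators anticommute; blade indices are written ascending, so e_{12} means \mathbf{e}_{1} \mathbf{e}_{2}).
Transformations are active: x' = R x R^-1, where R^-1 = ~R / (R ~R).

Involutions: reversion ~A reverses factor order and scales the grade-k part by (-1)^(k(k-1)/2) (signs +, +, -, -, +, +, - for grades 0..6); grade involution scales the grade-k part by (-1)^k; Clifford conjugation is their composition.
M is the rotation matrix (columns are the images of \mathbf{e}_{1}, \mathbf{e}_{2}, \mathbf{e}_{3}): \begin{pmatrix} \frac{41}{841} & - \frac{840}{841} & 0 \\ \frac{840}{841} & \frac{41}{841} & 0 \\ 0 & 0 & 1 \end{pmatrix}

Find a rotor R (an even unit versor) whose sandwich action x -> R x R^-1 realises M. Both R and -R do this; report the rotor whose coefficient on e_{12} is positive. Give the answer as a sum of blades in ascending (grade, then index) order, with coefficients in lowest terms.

Method: write R = a + b12*e_{12} + b13*e_{13} + b23*e_{23} with a^2 + b12^2 + b13^2 + b23^2 = 1 (so R^-1 = ~R). Expanding the columns R e_j ~R gives tr M = 4a^2 - 1 and, from the antisymmetric part, M21 - M12 = -4a*b12, M13 - M31 = 4a*b13, M32 - M23 = -4a*b23.
Here tr M = \frac{923}{841}, so a^2 = (1 + tr M)/4 = \frac{441}{841} and a = ±\frac{21}{29}. Taking a = \frac{21}{29}: M21 - M12 = \frac{1680}{841}, M13 - M31 = 0, M32 - M23 = 0, giving b12 = -\frac{20}{29}, b13 = 0, b23 = 0, i.e. R = \frac{21}{29} - \frac{20}{29} e_{12}.
Its e_{12} coefficient is negative, so report the other preimage -R.
Answer: -\frac{21}{29} + \frac{20}{29} e_{12}. Key observation: the double cover Spin(3) -> SO(3) sends R and -R to the same matrix (trace \frac{923}{841} here), so the stated sign of the e_{12} coefficient is what selects one sheet.


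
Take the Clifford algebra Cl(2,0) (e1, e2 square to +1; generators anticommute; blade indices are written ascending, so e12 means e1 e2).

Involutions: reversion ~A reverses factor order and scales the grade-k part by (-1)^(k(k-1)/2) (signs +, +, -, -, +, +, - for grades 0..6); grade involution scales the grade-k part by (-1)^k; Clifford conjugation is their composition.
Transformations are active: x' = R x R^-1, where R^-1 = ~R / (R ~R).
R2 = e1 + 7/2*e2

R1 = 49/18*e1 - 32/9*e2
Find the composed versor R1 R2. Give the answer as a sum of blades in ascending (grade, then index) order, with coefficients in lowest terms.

Distribute over the terms of R1 (each basis-blade product reordered to ascending indices, repeated generators contracted through their squares):
(49/18*e1) R2 = 49/18 + 343/36*e12
(-32/9*e2) R2 = -112/9 + 32/9*e12
Summing the partial products and collecting blades:
Answer: -175/18 + 157/12*e12


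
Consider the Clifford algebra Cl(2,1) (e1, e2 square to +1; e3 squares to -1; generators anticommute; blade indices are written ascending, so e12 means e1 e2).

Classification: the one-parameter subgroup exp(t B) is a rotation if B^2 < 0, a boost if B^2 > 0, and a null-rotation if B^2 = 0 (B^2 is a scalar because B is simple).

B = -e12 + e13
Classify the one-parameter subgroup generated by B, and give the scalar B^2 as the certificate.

B^2 term by term: the squares give (-1)^2*(e12)^2 + (1)^2*(e13)^2 = 1*(-1) + 1*(+1) = 0 (each basis 2-blade squares to minus the product of its generators' squares); cross terms between blades sharing an index anticommute and cancel. So B^2 = 0.
Answer: null-rotation, certificate B^2 = 0. B^2 = 0 is basis-independent, so its sign is the whole story.


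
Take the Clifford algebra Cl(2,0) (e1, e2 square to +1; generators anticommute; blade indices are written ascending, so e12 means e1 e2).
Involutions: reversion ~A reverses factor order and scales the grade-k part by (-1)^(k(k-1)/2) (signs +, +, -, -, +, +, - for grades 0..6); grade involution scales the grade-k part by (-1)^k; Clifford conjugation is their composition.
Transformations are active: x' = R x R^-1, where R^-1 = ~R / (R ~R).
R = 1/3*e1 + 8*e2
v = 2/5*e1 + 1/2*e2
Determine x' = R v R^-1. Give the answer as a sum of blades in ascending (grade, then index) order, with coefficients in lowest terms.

~R = 1/3*e1 + 8*e2, and R ~R = 577/9, so R^-1 = ~R / (577/9).
R v = 62/15 - 91/30*e12
Answer: -206/577*e1 + 3067/5770*e2


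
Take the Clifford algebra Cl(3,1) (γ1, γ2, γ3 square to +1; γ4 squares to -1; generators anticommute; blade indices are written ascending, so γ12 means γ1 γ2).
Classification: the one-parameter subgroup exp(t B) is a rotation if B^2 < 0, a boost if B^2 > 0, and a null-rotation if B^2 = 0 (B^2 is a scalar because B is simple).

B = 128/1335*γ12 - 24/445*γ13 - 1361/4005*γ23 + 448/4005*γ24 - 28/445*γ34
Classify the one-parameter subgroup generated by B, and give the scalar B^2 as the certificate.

B^2 term by term: the squares give (128/1335)^2*(γ12)^2 + (-24/445)^2*(γ13)^2 + (-1361/4005)^2*(γ23)^2 + (448/4005)^2*(γ24)^2 + (-28/445)^2*(γ34)^2 = 16384/1782225*(-1) + 576/198025*(-1) + 1852321/16040025*(-1) + 200704/16040025*(+1) + 784/198025*(+1) = -1/9 (each basis 2-blade squares to minus the product of its generators' squares); cross terms between blades sharing an index anticommute and cancel; the commuting (index-disjoint) pairs give grade-4 terms 2*c*c'*(blade product), which cancel blade by blade — γ1234: -7168/594075 + 7168/594075 = 0 — confirming B is simple. So B^2 = -1/9.
Answer: rotation, certificate B^2 = -1/9. The invariant at work: B^2 = -1/9 is unchanged by conjugation, hence its sign classifies the subgroup whatever basis B is written in.


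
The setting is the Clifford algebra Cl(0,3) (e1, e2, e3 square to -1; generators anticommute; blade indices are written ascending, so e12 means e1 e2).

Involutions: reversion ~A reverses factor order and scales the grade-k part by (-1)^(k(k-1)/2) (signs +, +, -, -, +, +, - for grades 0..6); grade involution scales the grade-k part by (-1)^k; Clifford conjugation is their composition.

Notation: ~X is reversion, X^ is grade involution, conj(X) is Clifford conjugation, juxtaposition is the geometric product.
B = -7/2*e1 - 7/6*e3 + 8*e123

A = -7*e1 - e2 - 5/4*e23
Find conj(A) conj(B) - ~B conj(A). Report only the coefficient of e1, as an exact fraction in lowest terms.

first term: -49/2 - 10*e1 - 35/24*e2 - 7/2*e12 + 97/6*e13 - 329/6*e23 + 35/8*e123
second term: 49/2 + 10*e1 - 35/24*e2 - 7/2*e12 + 1/6*e13 + 343/6*e23 - 35/8*e123
Answer: -20


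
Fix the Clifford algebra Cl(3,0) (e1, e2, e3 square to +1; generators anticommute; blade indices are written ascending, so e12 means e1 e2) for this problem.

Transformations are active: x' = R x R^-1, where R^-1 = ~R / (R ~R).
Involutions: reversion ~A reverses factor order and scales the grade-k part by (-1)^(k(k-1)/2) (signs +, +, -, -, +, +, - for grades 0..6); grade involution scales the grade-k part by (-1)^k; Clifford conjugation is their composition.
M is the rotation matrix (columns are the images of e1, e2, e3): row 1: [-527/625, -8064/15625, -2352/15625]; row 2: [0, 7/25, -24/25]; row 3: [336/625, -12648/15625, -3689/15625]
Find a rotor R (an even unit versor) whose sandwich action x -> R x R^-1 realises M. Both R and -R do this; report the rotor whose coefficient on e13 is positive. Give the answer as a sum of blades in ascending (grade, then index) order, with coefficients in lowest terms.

Method: write R = a + b12*e12 + b13*e13 + b23*e23 with a^2 + b12^2 + b13^2 + b23^2 = 1 (so R^-1 = ~R). Expanding the columns R e_j ~R gives tr M = 4a^2 - 1 and, from the antisymmetric part, M21 - M12 = -4a*b12, M13 - M31 = 4a*b13, M32 - M23 = -4a*b23.
Here tr M = -12489/15625, so a^2 = (1 + tr M)/4 = 784/15625 and a = ±28/125. Taking a = 28/125: M21 - M12 = 8064/15625, M13 - M31 = -10752/15625, M32 - M23 = 2352/15625, giving b12 = -72/125, b13 = -96/125, b23 = -21/125, i.e. R = 28/125 - 72/125*e12 - 96/125*e13 - 21/125*e23.
Its e13 coefficient is negative, so report the other preimage -R.
Answer: -28/125 + 72/125*e12 + 96/125*e13 + 21/125*e23. Note: both R and -R realise this M (trace -12489/15625); the covering map identifies them, and the e13-coefficient sign is the tie-breaker.


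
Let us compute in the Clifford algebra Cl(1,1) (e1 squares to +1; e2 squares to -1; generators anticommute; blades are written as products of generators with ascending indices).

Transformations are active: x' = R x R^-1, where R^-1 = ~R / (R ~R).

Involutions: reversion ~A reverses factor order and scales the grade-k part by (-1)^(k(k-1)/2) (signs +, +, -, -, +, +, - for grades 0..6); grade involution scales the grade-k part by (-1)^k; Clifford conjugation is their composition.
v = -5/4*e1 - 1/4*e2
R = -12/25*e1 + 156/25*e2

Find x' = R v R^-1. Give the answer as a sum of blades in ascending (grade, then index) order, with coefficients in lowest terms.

~R = -12/25*e1 + 156/25*e2, and R ~R = -24192/625, so R^-1 = ~R / (-24192/625).
R v = 54/25 + 198/25*e1 e2
Answer: 73/56*e1 - 25/56*e2


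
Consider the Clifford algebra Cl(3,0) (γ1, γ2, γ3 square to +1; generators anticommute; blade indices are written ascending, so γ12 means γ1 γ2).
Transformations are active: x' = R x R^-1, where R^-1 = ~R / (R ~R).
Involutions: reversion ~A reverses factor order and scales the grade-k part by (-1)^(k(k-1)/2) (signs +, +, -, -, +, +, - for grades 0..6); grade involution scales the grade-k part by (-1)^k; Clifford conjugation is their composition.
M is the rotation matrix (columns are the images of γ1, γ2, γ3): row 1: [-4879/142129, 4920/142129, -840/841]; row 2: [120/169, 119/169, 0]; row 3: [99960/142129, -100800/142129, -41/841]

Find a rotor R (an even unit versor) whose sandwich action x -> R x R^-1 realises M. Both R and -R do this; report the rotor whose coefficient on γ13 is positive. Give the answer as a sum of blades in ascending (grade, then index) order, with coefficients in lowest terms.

Method: write R = a + b12*γ12 + b13*γ13 + b23*γ23 with a^2 + b12^2 + b13^2 + b23^2 = 1 (so R^-1 = ~R). Expanding the columns R e_j ~R gives tr M = 4a^2 - 1 and, from the antisymmetric part, M21 - M12 = -4a*b12, M13 - M31 = 4a*b13, M32 - M23 = -4a*b23.
Here tr M = 88271/142129, so a^2 = (1 + tr M)/4 = 57600/142129 and a = ±240/377. Taking a = 240/377: M21 - M12 = 96000/142129, M13 - M31 = -241920/142129, M32 - M23 = -100800/142129, giving b12 = -100/377, b13 = -252/377, b23 = 105/377, i.e. R = 240/377 - 100/377*γ12 - 252/377*γ13 + 105/377*γ23.
Its γ13 coefficient is negative, so report the other preimage -R.
Answer: -240/377 + 100/377*γ12 + 252/377*γ13 - 105/377*γ23. Recall the cover is two-to-one: with M of trace 88271/142129, both preimages act alike, and the stated γ13 sign chooses the sheet.


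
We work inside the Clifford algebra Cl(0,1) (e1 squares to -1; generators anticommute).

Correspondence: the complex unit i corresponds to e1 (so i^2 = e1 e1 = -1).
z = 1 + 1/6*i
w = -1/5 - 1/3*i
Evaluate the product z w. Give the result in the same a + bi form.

In blades: z = 1 + 1/6*e1, w = -1/5 - 1/3*e1.
Distribute z over w term by term (generator squares from the signature, products reordered to ascending indices): (1)*w = -1/5 - 1/3*e1; (1/6*e1)*w = 1/18 - 1/30*e1.
Sum: -13/90 - 11/30*e1; translating back through the correspondence:
Answer: -13/90 - 11/30*i


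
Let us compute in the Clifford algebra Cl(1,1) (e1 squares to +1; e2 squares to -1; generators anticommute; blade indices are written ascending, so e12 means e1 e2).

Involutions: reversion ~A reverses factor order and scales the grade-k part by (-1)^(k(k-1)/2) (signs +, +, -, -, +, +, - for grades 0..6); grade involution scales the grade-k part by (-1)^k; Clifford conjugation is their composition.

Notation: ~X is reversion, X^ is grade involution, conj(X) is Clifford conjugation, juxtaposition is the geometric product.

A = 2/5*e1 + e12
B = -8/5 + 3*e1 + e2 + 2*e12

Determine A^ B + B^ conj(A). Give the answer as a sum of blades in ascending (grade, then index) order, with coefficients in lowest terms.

first term: 4/5 - 9/25*e1 - 19/5*e2 - 2*e12
second term: -4/5 + 41/25*e1 + 19/5*e2 + 6/5*e12
Answer: 32/25*e1 - 4/5*e12


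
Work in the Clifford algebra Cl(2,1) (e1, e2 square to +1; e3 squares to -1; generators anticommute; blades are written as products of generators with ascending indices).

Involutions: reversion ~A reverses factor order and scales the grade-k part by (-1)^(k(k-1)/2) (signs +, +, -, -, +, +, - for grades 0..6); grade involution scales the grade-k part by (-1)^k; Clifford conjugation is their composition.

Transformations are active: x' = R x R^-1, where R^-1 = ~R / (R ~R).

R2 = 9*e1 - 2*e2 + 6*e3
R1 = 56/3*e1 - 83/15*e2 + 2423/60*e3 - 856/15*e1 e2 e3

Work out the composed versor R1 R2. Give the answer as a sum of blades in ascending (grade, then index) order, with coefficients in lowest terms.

Distribute over the terms of R2 (each basis-blade product reordered to ascending indices, repeated generators contracted through their squares):
R1 (9*e1) = 168 + 249/5*e1 e2 - 7269/20*e1 e3 - 2568/5*e2 e3
R1 (-2*e2) = 166/15 - 112/3*e1 e2 - 1712/15*e1 e3 + 2423/30*e2 e3
R1 (6*e3) = -2423/10 + 1712/5*e1 e2 + 112*e1 e3 - 166/5*e2 e3
Summing the partial products and collecting blades:
Answer: -1897/30 + 5323/15*e1 e2 - 4387/12*e1 e3 - 13981/30*e2 e3
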